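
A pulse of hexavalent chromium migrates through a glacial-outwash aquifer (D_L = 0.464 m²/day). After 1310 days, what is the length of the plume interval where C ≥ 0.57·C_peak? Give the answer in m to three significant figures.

The plume is Gaussian with σ = √(2Dt) = √(2 × 0.464 × 1310) = 34.87 m.
C/C_peak = exp(−Δx²/(2σ²)) = 0.57 ⇒ Δx = σ·√(−2 ln 0.57) = 34.87 × 1.060 = 36.96 m.
Width = 2Δx = 73.9 m.

73.9 m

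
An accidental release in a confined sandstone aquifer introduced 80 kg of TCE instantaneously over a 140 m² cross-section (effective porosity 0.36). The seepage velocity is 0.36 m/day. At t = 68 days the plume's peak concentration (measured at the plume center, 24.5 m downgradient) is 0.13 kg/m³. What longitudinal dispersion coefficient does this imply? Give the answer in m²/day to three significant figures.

At the plume center C_max = M/(n_e·A·√(4πDt)), so D = M²/(4πt·(n_e·A·C_max)²).
n_e·A·C_max = 0.36 × 140 × 0.13 = 6.552 kg/m.
D = 80²/(4π × 68 × 6.552²) = 0.174 m²/day.

0.174 m²/day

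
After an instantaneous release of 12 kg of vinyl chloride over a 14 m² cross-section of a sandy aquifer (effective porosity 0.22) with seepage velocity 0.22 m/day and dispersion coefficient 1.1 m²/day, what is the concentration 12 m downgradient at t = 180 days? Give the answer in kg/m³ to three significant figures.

0.0299 kg/m³

For an instantaneous plane source, C(x,t) = M/(n_e·A·√(4πDt)) · exp(−(x−vt)²/(4Dt)), with n_e·A the pore (flow) area.
Plume center vt = 0.22 × 180 = 39.6 m, so the well at 12 m is 27.6 m upgradient of the peak.
√(4πDt) = 49.88 m, giving peak height M/(n_e·A·√(4πDt)) = 12/(0.22 × 14 × 49.88) = 0.07811 kg/m³.
(x−vt)²/(4Dt) = (-27.6)²/(4 × 1.1 × 180) = 0.9618; exp(−0.9618) = 0.3822.
C = 0.07811 × 0.3822 = 0.0299 kg/m³.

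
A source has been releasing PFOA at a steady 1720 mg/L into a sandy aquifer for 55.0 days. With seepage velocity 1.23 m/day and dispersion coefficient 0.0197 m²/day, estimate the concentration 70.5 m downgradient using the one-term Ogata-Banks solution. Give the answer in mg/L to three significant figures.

45.5 mg/L

For a continuous step input, C/C₀ ≈ ½·erfc((x−vt)/(2√(Dt))).
vt = 1.23 × 55.0 = 67.65 m and 2√(Dt) = 2√(0.0197 × 55.0) = 2.082 m.
Argument (x−vt)/(2√(Dt)) = (70.5 − 67.65)/2.082 = 1.369; ½·erfc(1.369) = 0.02643.
C = 1720 × 0.02643 = 45.5 mg/L.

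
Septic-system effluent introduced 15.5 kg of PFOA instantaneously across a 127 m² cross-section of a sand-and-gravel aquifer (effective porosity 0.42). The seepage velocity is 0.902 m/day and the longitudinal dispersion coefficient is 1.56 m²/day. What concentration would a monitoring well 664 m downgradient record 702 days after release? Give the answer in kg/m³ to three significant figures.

For an instantaneous plane source, C(x,t) = M/(n_e·A·√(4πDt)) · exp(−(x−vt)²/(4Dt)), with n_e·A the pore (flow) area.
Plume center vt = 0.902 × 702 = 633.204 m, so the well at 664 m is 30.796 m downgradient of the peak.
√(4πDt) = 117.3 m, giving peak height M/(n_e·A·√(4πDt)) = 15.5/(0.42 × 127 × 117.3) = 0.002477 kg/m³.
(x−vt)²/(4Dt) = (30.796)²/(4 × 1.56 × 702) = 0.2165; exp(−0.2165) = 0.8053.
C = 0.002477 × 0.8053 = 0.00199 kg/m³.

0.00199 kg/m³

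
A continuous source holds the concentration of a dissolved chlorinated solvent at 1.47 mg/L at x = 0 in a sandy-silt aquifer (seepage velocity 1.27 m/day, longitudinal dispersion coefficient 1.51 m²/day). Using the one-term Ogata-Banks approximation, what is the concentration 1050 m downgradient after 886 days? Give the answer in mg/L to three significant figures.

1.36 mg/L

For a continuous step input, C/C₀ ≈ ½·erfc((x−vt)/(2√(Dt))).
vt = 1.27 × 886 = 1125.22 m and 2√(Dt) = 2√(1.51 × 886) = 73.15 m.
Argument (x−vt)/(2√(Dt)) = (1050 − 1125.22)/73.15 = -1.028; ½·erfc(-1.028) = 0.9270.
C = 1.47 × 0.9270 = 1.36 mg/L.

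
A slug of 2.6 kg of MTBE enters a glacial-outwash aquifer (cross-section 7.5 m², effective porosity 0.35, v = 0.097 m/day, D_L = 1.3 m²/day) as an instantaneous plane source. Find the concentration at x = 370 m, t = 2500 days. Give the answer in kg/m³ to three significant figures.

For an instantaneous plane source, C(x,t) = M/(n_e·A·√(4πDt)) · exp(−(x−vt)²/(4Dt)), with n_e·A the pore (flow) area.
Plume center vt = 0.097 × 2500 = 242.5 m, so the well at 370 m is 127.5 m downgradient of the peak.
√(4πDt) = 202.1 m, giving peak height M/(n_e·A·√(4πDt)) = 2.6/(0.35 × 7.5 × 202.1) = 0.004901 kg/m³.
(x−vt)²/(4Dt) = (127.5)²/(4 × 1.3 × 2500) = 1.250; exp(−1.250) = 0.2865.
C = 0.004901 × 0.2865 = 0.00140 kg/m³.

0.00140 kg/m³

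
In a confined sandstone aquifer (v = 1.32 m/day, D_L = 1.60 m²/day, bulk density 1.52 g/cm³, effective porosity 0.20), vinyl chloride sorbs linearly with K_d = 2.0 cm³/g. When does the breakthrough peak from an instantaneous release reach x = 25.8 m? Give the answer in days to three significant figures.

Retardation factor R = 1 + ρ_b·K_d/n = 1 + 1.52 × 2.0/0.20 = 16.20.
Sorption retards both mechanisms: v_R = v/R = 0.08148 m/day, D_R = D/R = 0.09877 m²/day.
Peak time from v_R²t² + 2D_R t − x² = 0: t = (√(D_R² + v_R²x²) − D_R)/v_R².
√(D_R² + v_R²x²) = √(0.09877² + 0.08148² × 25.8²) = 2.105; v_R² = 0.006639.
t = (2.105 − 0.09877)/0.006639 = 302 days.

302 days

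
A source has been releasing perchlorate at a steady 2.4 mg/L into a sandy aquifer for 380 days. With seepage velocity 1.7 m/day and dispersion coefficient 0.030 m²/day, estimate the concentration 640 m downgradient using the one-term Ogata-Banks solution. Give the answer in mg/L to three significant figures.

2.15 mg/L

For a continuous step input, C/C₀ ≈ ½·erfc((x−vt)/(2√(Dt))).
vt = 1.7 × 380 = 646 m and 2√(Dt) = 2√(0.030 × 380) = 6.753 m.
Argument (x−vt)/(2√(Dt)) = (640 − 646)/6.753 = -0.8885; ½·erfc(-0.8885) = 0.8955.
C = 2.4 × 0.8955 = 2.15 mg/L.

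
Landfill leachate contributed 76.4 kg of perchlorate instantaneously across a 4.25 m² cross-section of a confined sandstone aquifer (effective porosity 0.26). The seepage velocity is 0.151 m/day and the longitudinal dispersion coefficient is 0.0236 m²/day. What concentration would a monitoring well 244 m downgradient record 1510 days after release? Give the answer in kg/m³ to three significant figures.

0.543 kg/m³

For an instantaneous plane source, C(x,t) = M/(n_e·A·√(4πDt)) · exp(−(x−vt)²/(4Dt)), with n_e·A the pore (flow) area.
Plume center vt = 0.151 × 1510 = 228.01 m, so the well at 244 m is 15.99 m downgradient of the peak.
√(4πDt) = 21.16 m, giving peak height M/(n_e·A·√(4πDt)) = 76.4/(0.26 × 4.25 × 21.16) = 3.267 kg/m³.
(x−vt)²/(4Dt) = (15.99)²/(4 × 0.0236 × 1510) = 1.794; exp(−1.794) = 0.1663.
C = 3.267 × 0.1663 = 0.543 kg/m³.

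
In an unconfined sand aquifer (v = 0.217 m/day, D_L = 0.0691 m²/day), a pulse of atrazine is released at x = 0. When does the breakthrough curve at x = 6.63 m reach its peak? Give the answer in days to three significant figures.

29.1 days

For the 1D instantaneous-source solution, setting ∂C/∂t = 0 at fixed x gives v²t² + 2Dt − x² = 0, so t = (√(D² + v²x²) − D)/v².
√(D² + v²x²) = √(0.0691² + 0.217² × 6.63²) = 1.440; v² = 0.047089.
t = (1.440 − 0.0691)/0.047089 = 29.1 days (vs. the pure-advection estimate x/v = 30.6 d).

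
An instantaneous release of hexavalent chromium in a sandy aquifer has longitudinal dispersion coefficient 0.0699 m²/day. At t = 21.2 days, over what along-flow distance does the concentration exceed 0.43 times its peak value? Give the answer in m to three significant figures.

The plume is Gaussian with σ = √(2Dt) = √(2 × 0.0699 × 21.2) = 1.722 m.
C/C_peak = exp(−Δx²/(2σ²)) = 0.43 ⇒ Δx = σ·√(−2 ln 0.43) = 1.722 × 1.299 = 2.237 m.
Width = 2Δx = 4.47 m.

4.47 m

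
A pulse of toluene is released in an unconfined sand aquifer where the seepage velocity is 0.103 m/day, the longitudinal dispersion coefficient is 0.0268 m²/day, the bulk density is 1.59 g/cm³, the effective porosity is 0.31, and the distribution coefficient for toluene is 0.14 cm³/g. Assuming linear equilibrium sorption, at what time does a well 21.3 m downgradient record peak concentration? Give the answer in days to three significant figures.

351 days

Retardation factor R = 1 + ρ_b·K_d/n = 1 + 1.59 × 0.14/0.31 = 1.718.
Sorption retards both mechanisms: v_R = v/R = 0.05995 m/day, D_R = D/R = 0.01560 m²/day.
Peak time from v_R²t² + 2D_R t − x² = 0: t = (√(D_R² + v_R²x²) − D_R)/v_R².
√(D_R² + v_R²x²) = √(0.01560² + 0.05995² × 21.3²) = 1.277; v_R² = 0.003594.
t = (1.277 − 0.01560)/0.003594 = 351 days.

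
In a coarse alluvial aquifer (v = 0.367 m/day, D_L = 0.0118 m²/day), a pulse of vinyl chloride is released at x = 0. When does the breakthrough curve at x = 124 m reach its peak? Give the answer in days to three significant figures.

For the 1D instantaneous-source solution, setting ∂C/∂t = 0 at fixed x gives v²t² + 2Dt − x² = 0, so t = (√(D² + v²x²) − D)/v².
√(D² + v²x²) = √(0.0118² + 0.367² × 124²) = 45.51; v² = 0.134689.
t = (45.51 − 0.0118)/0.134689 = 338 days (vs. the pure-advection estimate x/v = 338 d).

338 days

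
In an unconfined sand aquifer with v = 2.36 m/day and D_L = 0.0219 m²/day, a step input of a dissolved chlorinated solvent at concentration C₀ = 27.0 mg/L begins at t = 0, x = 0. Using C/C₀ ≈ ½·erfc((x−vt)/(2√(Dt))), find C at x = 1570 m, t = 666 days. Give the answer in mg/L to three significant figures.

16.9 mg/L

For a continuous step input, C/C₀ ≈ ½·erfc((x−vt)/(2√(Dt))).
vt = 2.36 × 666 = 1571.76 m and 2√(Dt) = 2√(0.0219 × 666) = 7.638 m.
Argument (x−vt)/(2√(Dt)) = (1570 − 1571.76)/7.638 = -0.2304; ½·erfc(-0.2304) = 0.6277.
C = 27.0 × 0.6277 = 16.9 mg/L.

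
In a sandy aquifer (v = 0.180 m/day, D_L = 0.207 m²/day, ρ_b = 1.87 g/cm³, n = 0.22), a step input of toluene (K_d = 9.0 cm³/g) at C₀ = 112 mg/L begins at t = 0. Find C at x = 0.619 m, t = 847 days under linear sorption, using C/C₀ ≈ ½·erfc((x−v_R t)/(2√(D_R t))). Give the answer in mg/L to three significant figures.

82.5 mg/L

Retardation factor R = 1 + ρ_b·K_d/n = 1 + 1.87 × 9.0/0.22 = 77.50.
Sorption retards both mechanisms: v_R = v/R = 0.002323 m/day, D_R = D/R = 0.002671 m²/day.
v_R·t = 0.002323 × 847 = 1.967581 m; 2√(D_R t) = 3.008 m; argument = (0.619 − 1.967581)/3.008 = -0.4483.
C = C₀ × ½·erfc(-0.4483) = 112 × 0.7370 = 82.5 mg/L.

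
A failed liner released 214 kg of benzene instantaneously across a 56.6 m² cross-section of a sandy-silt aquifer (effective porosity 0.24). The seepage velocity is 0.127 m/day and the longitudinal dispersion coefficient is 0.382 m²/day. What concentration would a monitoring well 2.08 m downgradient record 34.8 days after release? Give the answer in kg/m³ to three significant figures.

1.10 kg/m³

For an instantaneous plane source, C(x,t) = M/(n_e·A·√(4πDt)) · exp(−(x−vt)²/(4Dt)), with n_e·A the pore (flow) area.
Plume center vt = 0.127 × 34.8 = 4.4196 m, so the well at 2.08 m is 2.3396 m upgradient of the peak.
√(4πDt) = 12.92 m, giving peak height M/(n_e·A·√(4πDt)) = 214/(0.24 × 56.6 × 12.92) = 1.219 kg/m³.
(x−vt)²/(4Dt) = (-2.3396)²/(4 × 0.382 × 34.8) = 0.1029; exp(−0.1029) = 0.9022.
C = 1.219 × 0.9022 = 1.10 kg/m³.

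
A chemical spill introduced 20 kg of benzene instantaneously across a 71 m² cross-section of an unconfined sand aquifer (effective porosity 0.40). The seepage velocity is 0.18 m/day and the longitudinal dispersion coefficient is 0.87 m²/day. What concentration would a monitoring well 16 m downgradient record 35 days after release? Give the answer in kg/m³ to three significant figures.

0.0166 kg/m³

For an instantaneous plane source, C(x,t) = M/(n_e·A·√(4πDt)) · exp(−(x−vt)²/(4Dt)), with n_e·A the pore (flow) area.
Plume center vt = 0.18 × 35 = 6.3 m, so the well at 16 m is 9.7 m downgradient of the peak.
√(4πDt) = 19.56 m, giving peak height M/(n_e·A·√(4πDt)) = 20/(0.40 × 71 × 19.56) = 0.03600 kg/m³.
(x−vt)²/(4Dt) = (9.7)²/(4 × 0.87 × 35) = 0.7725; exp(−0.7725) = 0.4619.
C = 0.03600 × 0.4619 = 0.0166 kg/m³.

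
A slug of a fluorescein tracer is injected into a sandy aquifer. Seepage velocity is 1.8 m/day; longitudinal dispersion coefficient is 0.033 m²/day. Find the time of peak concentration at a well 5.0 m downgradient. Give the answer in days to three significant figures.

For the 1D instantaneous-source solution, setting ∂C/∂t = 0 at fixed x gives v²t² + 2Dt − x² = 0, so t = (√(D² + v²x²) − D)/v².
√(D² + v²x²) = √(0.033² + 1.8² × 5.0²) = 9.000; v² = 3.24.
t = (9.000 − 0.033)/3.24 = 2.77 days (vs. the pure-advection estimate x/v = 2.78 d).

2.77 days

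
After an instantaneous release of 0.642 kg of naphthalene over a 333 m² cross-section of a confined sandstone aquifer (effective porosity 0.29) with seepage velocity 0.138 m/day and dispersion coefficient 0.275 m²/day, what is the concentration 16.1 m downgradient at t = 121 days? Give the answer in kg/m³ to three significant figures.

0.000324 kg/m³

For an instantaneous plane source, C(x,t) = M/(n_e·A·√(4πDt)) · exp(−(x−vt)²/(4Dt)), with n_e·A the pore (flow) area.
Plume center vt = 0.138 × 121 = 16.698 m, so the well at 16.1 m is 0.598 m upgradient of the peak.
√(4πDt) = 20.45 m, giving peak height M/(n_e·A·√(4πDt)) = 0.642/(0.29 × 333 × 20.45) = 0.0003251 kg/m³.
(x−vt)²/(4Dt) = (-0.598)²/(4 × 0.275 × 121) = 0.002687; exp(−0.002687) = 0.9973.
C = 0.0003251 × 0.9973 = 0.000324 kg/m³.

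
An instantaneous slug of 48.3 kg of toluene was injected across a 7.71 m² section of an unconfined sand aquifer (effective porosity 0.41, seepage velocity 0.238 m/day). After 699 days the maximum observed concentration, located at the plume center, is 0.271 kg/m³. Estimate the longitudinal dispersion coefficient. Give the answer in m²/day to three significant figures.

0.362 m²/day

At the plume center C_max = M/(n_e·A·√(4πDt)), so D = M²/(4πt·(n_e·A·C_max)²).
n_e·A·C_max = 0.41 × 7.71 × 0.271 = 0.8567 kg/m.
D = 48.3²/(4π × 699 × 0.8567²) = 0.362 m²/day.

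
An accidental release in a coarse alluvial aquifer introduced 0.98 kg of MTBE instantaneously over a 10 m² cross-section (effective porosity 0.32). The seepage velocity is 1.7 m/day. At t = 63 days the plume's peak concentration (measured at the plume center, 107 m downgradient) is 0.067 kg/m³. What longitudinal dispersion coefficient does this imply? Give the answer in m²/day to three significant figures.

At the plume center C_max = M/(n_e·A·√(4πDt)), so D = M²/(4πt·(n_e·A·C_max)²).
n_e·A·C_max = 0.32 × 10 × 0.067 = 0.2144 kg/m.
D = 0.98²/(4π × 63 × 0.2144²) = 0.0264 m²/day.

0.0264 m²/day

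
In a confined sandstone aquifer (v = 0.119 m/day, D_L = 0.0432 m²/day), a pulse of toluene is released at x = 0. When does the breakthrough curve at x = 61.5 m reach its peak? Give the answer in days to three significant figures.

For the 1D instantaneous-source solution, setting ∂C/∂t = 0 at fixed x gives v²t² + 2Dt − x² = 0, so t = (√(D² + v²x²) − D)/v².
√(D² + v²x²) = √(0.0432² + 0.119² × 61.5²) = 7.319; v² = 0.014161.
t = (7.319 − 0.0432)/0.014161 = 514 days (vs. the pure-advection estimate x/v = 517 d).

514 days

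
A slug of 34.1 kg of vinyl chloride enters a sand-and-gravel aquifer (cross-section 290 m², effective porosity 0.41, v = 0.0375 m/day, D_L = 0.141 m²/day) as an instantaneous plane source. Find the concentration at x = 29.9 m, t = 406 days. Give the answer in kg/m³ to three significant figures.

For an instantaneous plane source, C(x,t) = M/(n_e·A·√(4πDt)) · exp(−(x−vt)²/(4Dt)), with n_e·A the pore (flow) area.
Plume center vt = 0.0375 × 406 = 15.225 m, so the well at 29.9 m is 14.675 m downgradient of the peak.
√(4πDt) = 26.82 m, giving peak height M/(n_e·A·√(4πDt)) = 34.1/(0.41 × 290 × 26.82) = 0.01069 kg/m³.
(x−vt)²/(4Dt) = (14.675)²/(4 × 0.141 × 406) = 0.9405; exp(−0.9405) = 0.3904.
C = 0.01069 × 0.3904 = 0.00417 kg/m³.

0.00417 kg/m³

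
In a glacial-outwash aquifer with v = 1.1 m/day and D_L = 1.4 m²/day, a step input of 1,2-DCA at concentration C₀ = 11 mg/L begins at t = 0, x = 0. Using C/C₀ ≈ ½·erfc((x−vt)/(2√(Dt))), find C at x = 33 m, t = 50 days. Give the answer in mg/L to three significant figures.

10.7 mg/L

For a continuous step input, C/C₀ ≈ ½·erfc((x−vt)/(2√(Dt))).
vt = 1.1 × 50 = 55 m and 2√(Dt) = 2√(1.4 × 50) = 16.73 m.
Argument (x−vt)/(2√(Dt)) = (33 − 55)/16.73 = -1.315; ½·erfc(-1.315) = 0.9685.
C = 11 × 0.9685 = 10.7 mg/L.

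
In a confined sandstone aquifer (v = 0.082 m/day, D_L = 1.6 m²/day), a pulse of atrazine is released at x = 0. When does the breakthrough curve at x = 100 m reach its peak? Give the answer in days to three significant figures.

For the 1D instantaneous-source solution, setting ∂C/∂t = 0 at fixed x gives v²t² + 2Dt − x² = 0, so t = (√(D² + v²x²) − D)/v².
√(D² + v²x²) = √(1.6² + 0.082² × 100²) = 8.355; v² = 0.006724.
t = (8.355 − 1.6)/0.006724 = 1000 days (vs. the pure-advection estimate x/v = 1220 d).

1000 days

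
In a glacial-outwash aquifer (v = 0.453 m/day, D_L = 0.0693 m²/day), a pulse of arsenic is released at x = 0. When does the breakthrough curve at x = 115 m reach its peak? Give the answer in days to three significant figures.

For the 1D instantaneous-source solution, setting ∂C/∂t = 0 at fixed x gives v²t² + 2Dt − x² = 0, so t = (√(D² + v²x²) − D)/v².
√(D² + v²x²) = √(0.0693² + 0.453² × 115²) = 52.10; v² = 0.205209.
t = (52.10 − 0.0693)/0.205209 = 254 days (vs. the pure-advection estimate x/v = 254 d).

254 days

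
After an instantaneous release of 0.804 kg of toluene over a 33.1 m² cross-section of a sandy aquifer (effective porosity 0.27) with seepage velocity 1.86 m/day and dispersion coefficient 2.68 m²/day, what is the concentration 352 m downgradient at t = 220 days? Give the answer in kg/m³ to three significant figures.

For an instantaneous plane source, C(x,t) = M/(n_e·A·√(4πDt)) · exp(−(x−vt)²/(4Dt)), with n_e·A the pore (flow) area.
Plume center vt = 1.86 × 220 = 409.2 m, so the well at 352 m is 57.2 m upgradient of the peak.
√(4πDt) = 86.08 m, giving peak height M/(n_e·A·√(4πDt)) = 0.804/(0.27 × 33.1 × 86.08) = 0.001045 kg/m³.
(x−vt)²/(4Dt) = (-57.2)²/(4 × 2.68 × 220) = 1.387; exp(−1.387) = 0.2498.
C = 0.001045 × 0.2498 = 0.000261 kg/m³.

0.000261 kg/m³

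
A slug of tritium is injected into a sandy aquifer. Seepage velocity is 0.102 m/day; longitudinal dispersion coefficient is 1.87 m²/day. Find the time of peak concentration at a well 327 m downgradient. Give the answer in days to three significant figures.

For the 1D instantaneous-source solution, setting ∂C/∂t = 0 at fixed x gives v²t² + 2Dt − x² = 0, so t = (√(D² + v²x²) − D)/v².
√(D² + v²x²) = √(1.87² + 0.102² × 327²) = 33.41; v² = 0.010404.
t = (33.41 − 1.87)/0.010404 = 3030 days (vs. the pure-advection estimate x/v = 3210 d).

3030 days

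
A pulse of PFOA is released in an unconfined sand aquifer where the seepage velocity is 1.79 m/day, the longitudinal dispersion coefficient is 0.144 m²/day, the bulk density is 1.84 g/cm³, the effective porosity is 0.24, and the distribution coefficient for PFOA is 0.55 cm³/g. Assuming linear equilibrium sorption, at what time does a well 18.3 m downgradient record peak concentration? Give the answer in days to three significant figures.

Retardation factor R = 1 + ρ_b·K_d/n = 1 + 1.84 × 0.55/0.24 = 5.217.
Sorption retards both mechanisms: v_R = v/R = 0.3431 m/day, D_R = D/R = 0.02760 m²/day.
Peak time from v_R²t² + 2D_R t − x² = 0: t = (√(D_R² + v_R²x²) − D_R)/v_R².
√(D_R² + v_R²x²) = √(0.02760² + 0.3431² × 18.3²) = 6.279; v_R² = 0.1177.
t = (6.279 − 0.02760)/0.1177 = 53.1 days.

53.1 days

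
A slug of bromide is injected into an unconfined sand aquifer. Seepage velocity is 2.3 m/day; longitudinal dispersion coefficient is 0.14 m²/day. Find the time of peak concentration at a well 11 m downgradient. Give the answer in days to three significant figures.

4.76 days

For the 1D instantaneous-source solution, setting ∂C/∂t = 0 at fixed x gives v²t² + 2Dt − x² = 0, so t = (√(D² + v²x²) − D)/v².
√(D² + v²x²) = √(0.14² + 2.3² × 11²) = 25.30; v² = 5.29.
t = (25.30 − 0.14)/5.29 = 4.76 days (vs. the pure-advection estimate x/v = 4.78 d).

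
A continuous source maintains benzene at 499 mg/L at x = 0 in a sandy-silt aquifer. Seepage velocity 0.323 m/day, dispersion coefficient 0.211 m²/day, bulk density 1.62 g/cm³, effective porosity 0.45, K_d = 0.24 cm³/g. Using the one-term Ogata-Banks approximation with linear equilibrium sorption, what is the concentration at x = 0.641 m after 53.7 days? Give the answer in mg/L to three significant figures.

496 mg/L

Retardation factor R = 1 + ρ_b·K_d/n = 1 + 1.62 × 0.24/0.45 = 1.864.
Sorption retards both mechanisms: v_R = v/R = 0.1733 m/day, D_R = D/R = 0.1132 m²/day.
v_R·t = 0.1733 × 53.7 = 9.30621 m; 2√(D_R t) = 4.931 m; argument = (0.641 − 9.30621)/4.931 = -1.757.
C = C₀ × ½·erfc(-1.757) = 499 × 0.9935 = 496 mg/L.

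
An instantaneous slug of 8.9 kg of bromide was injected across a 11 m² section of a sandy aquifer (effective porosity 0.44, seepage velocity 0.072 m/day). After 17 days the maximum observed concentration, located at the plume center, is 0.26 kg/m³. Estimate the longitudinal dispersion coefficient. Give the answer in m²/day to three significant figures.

At the plume center C_max = M/(n_e·A·√(4πDt)), so D = M²/(4πt·(n_e·A·C_max)²).
n_e·A·C_max = 0.44 × 11 × 0.26 = 1.258 kg/m.
D = 8.9²/(4π × 17 × 1.258²) = 0.234 m²/day.

0.234 m²/day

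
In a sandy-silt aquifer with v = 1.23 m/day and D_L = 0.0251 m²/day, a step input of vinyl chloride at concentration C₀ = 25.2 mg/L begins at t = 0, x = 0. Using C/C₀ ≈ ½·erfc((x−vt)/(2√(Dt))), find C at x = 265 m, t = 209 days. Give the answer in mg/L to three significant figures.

0.181 mg/L

For a continuous step input, C/C₀ ≈ ½·erfc((x−vt)/(2√(Dt))).
vt = 1.23 × 209 = 257.07 m and 2√(Dt) = 2√(0.0251 × 209) = 4.581 m.
Argument (x−vt)/(2√(Dt)) = (265 − 257.07)/4.581 = 1.731; ½·erfc(1.731) = 0.007183.
C = 25.2 × 0.007183 = 0.181 mg/L.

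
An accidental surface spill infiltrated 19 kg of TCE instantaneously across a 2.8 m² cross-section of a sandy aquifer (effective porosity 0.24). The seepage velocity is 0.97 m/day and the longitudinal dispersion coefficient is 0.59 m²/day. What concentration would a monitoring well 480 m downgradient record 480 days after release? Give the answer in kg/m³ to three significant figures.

0.395 kg/m³

For an instantaneous plane source, C(x,t) = M/(n_e·A·√(4πDt)) · exp(−(x−vt)²/(4Dt)), with n_e·A the pore (flow) area.
Plume center vt = 0.97 × 480 = 465.6 m, so the well at 480 m is 14.4 m downgradient of the peak.
√(4πDt) = 59.66 m, giving peak height M/(n_e·A·√(4πDt)) = 19/(0.24 × 2.8 × 59.66) = 0.4739 kg/m³.
(x−vt)²/(4Dt) = (14.4)²/(4 × 0.59 × 480) = 0.1831; exp(−0.1831) = 0.8327.
C = 0.4739 × 0.8327 = 0.395 kg/m³.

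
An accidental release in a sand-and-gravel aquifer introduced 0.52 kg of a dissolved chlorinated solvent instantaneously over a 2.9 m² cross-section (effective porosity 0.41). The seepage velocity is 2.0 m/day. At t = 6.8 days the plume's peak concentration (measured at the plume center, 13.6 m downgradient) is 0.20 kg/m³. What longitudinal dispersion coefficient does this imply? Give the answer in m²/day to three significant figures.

0.0560 m²/day

At the plume center C_max = M/(n_e·A·√(4πDt)), so D = M²/(4πt·(n_e·A·C_max)²).
n_e·A·C_max = 0.41 × 2.9 × 0.20 = 0.2378 kg/m.
D = 0.52²/(4π × 6.8 × 0.2378²) = 0.0560 m²/day.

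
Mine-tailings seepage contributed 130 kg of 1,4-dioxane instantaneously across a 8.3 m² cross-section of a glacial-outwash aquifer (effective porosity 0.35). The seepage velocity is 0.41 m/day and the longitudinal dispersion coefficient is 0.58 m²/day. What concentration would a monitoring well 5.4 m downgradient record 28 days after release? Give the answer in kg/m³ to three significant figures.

For an instantaneous plane source, C(x,t) = M/(n_e·A·√(4πDt)) · exp(−(x−vt)²/(4Dt)), with n_e·A the pore (flow) area.
Plume center vt = 0.41 × 28 = 11.48 m, so the well at 5.4 m is 6.08 m upgradient of the peak.
√(4πDt) = 14.29 m, giving peak height M/(n_e·A·√(4πDt)) = 130/(0.35 × 8.3 × 14.29) = 3.132 kg/m³.
(x−vt)²/(4Dt) = (-6.08)²/(4 × 0.58 × 28) = 0.5691; exp(−0.5691) = 0.5660.
C = 3.132 × 0.5660 = 1.77 kg/m³.

1.77 kg/m³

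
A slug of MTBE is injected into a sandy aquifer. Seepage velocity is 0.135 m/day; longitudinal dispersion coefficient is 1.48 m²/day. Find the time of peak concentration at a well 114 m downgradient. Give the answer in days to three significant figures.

767 days

For the 1D instantaneous-source solution, setting ∂C/∂t = 0 at fixed x gives v²t² + 2Dt − x² = 0, so t = (√(D² + v²x²) − D)/v².
√(D² + v²x²) = √(1.48² + 0.135² × 114²) = 15.46; v² = 0.018225.
t = (15.46 − 1.48)/0.018225 = 767 days (vs. the pure-advection estimate x/v = 844 d).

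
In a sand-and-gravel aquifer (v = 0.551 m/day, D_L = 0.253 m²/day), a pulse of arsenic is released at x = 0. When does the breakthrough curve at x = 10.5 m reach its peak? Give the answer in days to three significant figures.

For the 1D instantaneous-source solution, setting ∂C/∂t = 0 at fixed x gives v²t² + 2Dt − x² = 0, so t = (√(D² + v²x²) − D)/v².
√(D² + v²x²) = √(0.253² + 0.551² × 10.5²) = 5.791; v² = 0.303601.
t = (5.791 − 0.253)/0.303601 = 18.2 days (vs. the pure-advection estimate x/v = 19.1 d).

18.2 days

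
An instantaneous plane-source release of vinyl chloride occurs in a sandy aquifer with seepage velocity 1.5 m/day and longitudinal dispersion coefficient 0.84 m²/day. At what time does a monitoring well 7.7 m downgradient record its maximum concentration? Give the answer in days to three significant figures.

4.77 days

For the 1D instantaneous-source solution, setting ∂C/∂t = 0 at fixed x gives v²t² + 2Dt − x² = 0, so t = (√(D² + v²x²) − D)/v².
√(D² + v²x²) = √(0.84² + 1.5² × 7.7²) = 11.58; v² = 2.25.
t = (11.58 − 0.84)/2.25 = 4.77 days (vs. the pure-advection estimate x/v = 5.13 d).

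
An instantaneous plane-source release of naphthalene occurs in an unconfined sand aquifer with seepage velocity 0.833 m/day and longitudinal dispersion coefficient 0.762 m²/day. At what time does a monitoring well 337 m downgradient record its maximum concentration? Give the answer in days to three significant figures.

403 days

For the 1D instantaneous-source solution, setting ∂C/∂t = 0 at fixed x gives v²t² + 2Dt − x² = 0, so t = (√(D² + v²x²) − D)/v².
√(D² + v²x²) = √(0.762² + 0.833² × 337²) = 280.7; v² = 0.693889.
t = (280.7 − 0.762)/0.693889 = 403 days (vs. the pure-advection estimate x/v = 405 d).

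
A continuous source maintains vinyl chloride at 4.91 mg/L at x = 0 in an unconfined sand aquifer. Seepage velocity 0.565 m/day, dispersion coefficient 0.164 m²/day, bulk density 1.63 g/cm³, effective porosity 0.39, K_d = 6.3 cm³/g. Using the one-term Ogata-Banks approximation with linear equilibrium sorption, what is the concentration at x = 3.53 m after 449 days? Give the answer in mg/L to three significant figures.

Retardation factor R = 1 + ρ_b·K_d/n = 1 + 1.63 × 6.3/0.39 = 27.33.
Sorption retards both mechanisms: v_R = v/R = 0.02067 m/day, D_R = D/R = 0.006001 m²/day.
v_R·t = 0.02067 × 449 = 9.28083 m; 2√(D_R t) = 3.283 m; argument = (3.53 − 9.28083)/3.283 = -1.752.
C = C₀ × ½·erfc(-1.752) = 4.91 × 0.9934 = 4.88 mg/L.

4.88 mg/L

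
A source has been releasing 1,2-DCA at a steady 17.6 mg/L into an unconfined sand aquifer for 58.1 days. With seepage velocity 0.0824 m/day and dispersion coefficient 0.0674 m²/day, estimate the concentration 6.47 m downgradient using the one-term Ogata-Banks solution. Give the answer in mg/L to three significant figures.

For a continuous step input, C/C₀ ≈ ½·erfc((x−vt)/(2√(Dt))).
vt = 0.0824 × 58.1 = 4.78744 m and 2√(Dt) = 2√(0.0674 × 58.1) = 3.958 m.
Argument (x−vt)/(2√(Dt)) = (6.47 − 4.78744)/3.958 = 0.4251; ½·erfc(0.4251) = 0.2739.
C = 17.6 × 0.2739 = 4.82 mg/L.

4.82 mg/L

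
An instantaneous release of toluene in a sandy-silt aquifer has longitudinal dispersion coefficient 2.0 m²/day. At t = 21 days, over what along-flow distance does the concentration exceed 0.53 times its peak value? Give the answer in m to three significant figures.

The plume is Gaussian with σ = √(2Dt) = √(2 × 2.0 × 21) = 9.165 m.
C/C_peak = exp(−Δx²/(2σ²)) = 0.53 ⇒ Δx = σ·√(−2 ln 0.53) = 9.165 × 1.127 = 10.33 m.
Width = 2Δx = 20.7 m.

20.7 m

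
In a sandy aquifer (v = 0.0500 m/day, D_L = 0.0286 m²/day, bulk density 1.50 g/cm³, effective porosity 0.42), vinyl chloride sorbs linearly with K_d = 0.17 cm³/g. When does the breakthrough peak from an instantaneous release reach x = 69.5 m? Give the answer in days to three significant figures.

2220 days

Retardation factor R = 1 + ρ_b·K_d/n = 1 + 1.50 × 0.17/0.42 = 1.607.
Sorption retards both mechanisms: v_R = v/R = 0.03111 m/day, D_R = D/R = 0.01780 m²/day.
Peak time from v_R²t² + 2D_R t − x² = 0: t = (√(D_R² + v_R²x²) − D_R)/v_R².
√(D_R² + v_R²x²) = √(0.01780² + 0.03111² × 69.5²) = 2.162; v_R² = 0.0009678.
t = (2.162 − 0.01780)/0.0009678 = 2220 days.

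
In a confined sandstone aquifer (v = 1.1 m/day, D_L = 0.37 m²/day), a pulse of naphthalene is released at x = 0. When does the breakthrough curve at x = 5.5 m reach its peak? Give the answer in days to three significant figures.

4.70 days

For the 1D instantaneous-source solution, setting ∂C/∂t = 0 at fixed x gives v²t² + 2Dt − x² = 0, so t = (√(D² + v²x²) − D)/v².
√(D² + v²x²) = √(0.37² + 1.1² × 5.5²) = 6.061; v² = 1.21.
t = (6.061 − 0.37)/1.21 = 4.70 days (vs. the pure-advection estimate x/v = 5.00 d).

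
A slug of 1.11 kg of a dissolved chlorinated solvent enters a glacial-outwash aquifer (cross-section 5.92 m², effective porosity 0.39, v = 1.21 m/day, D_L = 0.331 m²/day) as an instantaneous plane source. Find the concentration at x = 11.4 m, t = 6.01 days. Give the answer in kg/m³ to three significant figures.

0.0113 kg/m³

For an instantaneous plane source, C(x,t) = M/(n_e·A·√(4πDt)) · exp(−(x−vt)²/(4Dt)), with n_e·A the pore (flow) area.
Plume center vt = 1.21 × 6.01 = 7.2721 m, so the well at 11.4 m is 4.1279 m downgradient of the peak.
√(4πDt) = 5.000 m, giving peak height M/(n_e·A·√(4πDt)) = 1.11/(0.39 × 5.92 × 5.000) = 0.09615 kg/m³.
(x−vt)²/(4Dt) = (4.1279)²/(4 × 0.331 × 6.01) = 2.141; exp(−2.141) = 0.1175.
C = 0.09615 × 0.1175 = 0.0113 kg/m³.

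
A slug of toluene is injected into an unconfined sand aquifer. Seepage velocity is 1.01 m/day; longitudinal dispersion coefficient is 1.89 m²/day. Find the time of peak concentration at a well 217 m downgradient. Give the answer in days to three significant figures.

For the 1D instantaneous-source solution, setting ∂C/∂t = 0 at fixed x gives v²t² + 2Dt − x² = 0, so t = (√(D² + v²x²) − D)/v².
√(D² + v²x²) = √(1.89² + 1.01² × 217²) = 219.2; v² = 1.0201.
t = (219.2 − 1.89)/1.0201 = 213 days (vs. the pure-advection estimate x/v = 215 d).

213 days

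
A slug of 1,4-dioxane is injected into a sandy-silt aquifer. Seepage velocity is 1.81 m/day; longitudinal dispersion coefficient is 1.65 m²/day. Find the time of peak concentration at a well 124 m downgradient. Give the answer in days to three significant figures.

For the 1D instantaneous-source solution, setting ∂C/∂t = 0 at fixed x gives v²t² + 2Dt − x² = 0, so t = (√(D² + v²x²) − D)/v².
√(D² + v²x²) = √(1.65² + 1.81² × 124²) = 224.4; v² = 3.2761.
t = (224.4 − 1.65)/3.2761 = 68.0 days (vs. the pure-advection estimate x/v = 68.5 d).

68.0 days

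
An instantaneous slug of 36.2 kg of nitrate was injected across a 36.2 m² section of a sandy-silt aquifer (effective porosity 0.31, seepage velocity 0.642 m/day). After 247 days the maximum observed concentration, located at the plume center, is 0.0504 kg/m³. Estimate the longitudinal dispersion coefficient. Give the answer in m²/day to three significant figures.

1.32 m²/day

At the plume center C_max = M/(n_e·A·√(4πDt)), so D = M²/(4πt·(n_e·A·C_max)²).
n_e·A·C_max = 0.31 × 36.2 × 0.0504 = 0.5656 kg/m.
D = 36.2²/(4π × 247 × 0.5656²) = 1.32 m²/day.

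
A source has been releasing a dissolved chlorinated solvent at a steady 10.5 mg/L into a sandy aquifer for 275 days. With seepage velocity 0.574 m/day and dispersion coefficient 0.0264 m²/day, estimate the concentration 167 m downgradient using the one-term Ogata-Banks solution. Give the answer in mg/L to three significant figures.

For a continuous step input, C/C₀ ≈ ½·erfc((x−vt)/(2√(Dt))).
vt = 0.574 × 275 = 157.85 m and 2√(Dt) = 2√(0.0264 × 275) = 5.389 m.
Argument (x−vt)/(2√(Dt)) = (167 − 157.85)/5.389 = 1.698; ½·erfc(1.698) = 0.008168.
C = 10.5 × 0.008168 = 0.0858 mg/L.

0.0858 mg/L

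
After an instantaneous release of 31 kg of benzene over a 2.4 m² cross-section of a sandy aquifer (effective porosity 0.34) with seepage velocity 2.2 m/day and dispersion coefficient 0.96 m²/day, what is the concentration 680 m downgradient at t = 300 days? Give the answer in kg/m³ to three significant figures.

0.446 kg/m³

For an instantaneous plane source, C(x,t) = M/(n_e·A·√(4πDt)) · exp(−(x−vt)²/(4Dt)), with n_e·A the pore (flow) area.
Plume center vt = 2.2 × 300 = 660 m, so the well at 680 m is 20 m downgradient of the peak.
√(4πDt) = 60.16 m, giving peak height M/(n_e·A·√(4πDt)) = 31/(0.34 × 2.4 × 60.16) = 0.6315 kg/m³.
(x−vt)²/(4Dt) = (20)²/(4 × 0.96 × 300) = 0.3472; exp(−0.3472) = 0.7067.
C = 0.6315 × 0.7067 = 0.446 kg/m³.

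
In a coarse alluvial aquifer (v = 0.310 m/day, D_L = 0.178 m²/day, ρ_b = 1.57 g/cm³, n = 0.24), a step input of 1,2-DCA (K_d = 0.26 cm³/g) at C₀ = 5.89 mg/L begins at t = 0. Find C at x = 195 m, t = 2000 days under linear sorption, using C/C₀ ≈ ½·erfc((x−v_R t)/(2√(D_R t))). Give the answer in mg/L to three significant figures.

Retardation factor R = 1 + ρ_b·K_d/n = 1 + 1.57 × 0.26/0.24 = 2.701.
Sorption retards both mechanisms: v_R = v/R = 0.1148 m/day, D_R = D/R = 0.06590 m²/day.
v_R·t = 0.1148 × 2000 = 229.6 m; 2√(D_R t) = 22.96 m; argument = (195 − 229.6)/22.96 = -1.507.
C = C₀ × ½·erfc(-1.507) = 5.89 × 0.9835 = 5.79 mg/L.

5.79 mg/L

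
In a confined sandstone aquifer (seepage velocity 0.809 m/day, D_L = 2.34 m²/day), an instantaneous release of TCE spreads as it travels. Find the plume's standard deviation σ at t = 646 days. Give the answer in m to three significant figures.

55.0 m

Dispersive spreading gives a Gaussian with σ² = 2Dt; advection only shifts the center.
σ = √(2 × 2.34 × 646) = 55.0 m.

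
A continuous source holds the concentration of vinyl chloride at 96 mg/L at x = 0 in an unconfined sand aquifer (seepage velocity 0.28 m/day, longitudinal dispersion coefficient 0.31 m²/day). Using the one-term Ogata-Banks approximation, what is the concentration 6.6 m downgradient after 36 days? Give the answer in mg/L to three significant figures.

73.9 mg/L

For a continuous step input, C/C₀ ≈ ½·erfc((x−vt)/(2√(Dt))).
vt = 0.28 × 36 = 10.08 m and 2√(Dt) = 2√(0.31 × 36) = 6.681 m.
Argument (x−vt)/(2√(Dt)) = (6.6 − 10.08)/6.681 = -0.5209; ½·erfc(-0.5209) = 0.7693.
C = 96 × 0.7693 = 73.9 mg/L.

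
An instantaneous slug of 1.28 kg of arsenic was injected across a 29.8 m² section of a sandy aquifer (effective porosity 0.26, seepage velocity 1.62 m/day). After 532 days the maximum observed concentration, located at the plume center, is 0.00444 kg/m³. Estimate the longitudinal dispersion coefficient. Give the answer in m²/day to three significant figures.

0.207 m²/day

At the plume center C_max = M/(n_e·A·√(4πDt)), so D = M²/(4πt·(n_e·A·C_max)²).
n_e·A·C_max = 0.26 × 29.8 × 0.00444 = 0.03440 kg/m.
D = 1.28²/(4π × 532 × 0.03440²) = 0.207 m²/day.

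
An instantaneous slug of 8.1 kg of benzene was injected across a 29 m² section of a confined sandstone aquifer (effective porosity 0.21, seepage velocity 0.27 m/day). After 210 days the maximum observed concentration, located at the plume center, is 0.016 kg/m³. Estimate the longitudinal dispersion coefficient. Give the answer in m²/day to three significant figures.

2.62 m²/day

At the plume center C_max = M/(n_e·A·√(4πDt)), so D = M²/(4πt·(n_e·A·C_max)²).
n_e·A·C_max = 0.21 × 29 × 0.016 = 0.09744 kg/m.
D = 8.1²/(4π × 210 × 0.09744²) = 2.62 m²/day.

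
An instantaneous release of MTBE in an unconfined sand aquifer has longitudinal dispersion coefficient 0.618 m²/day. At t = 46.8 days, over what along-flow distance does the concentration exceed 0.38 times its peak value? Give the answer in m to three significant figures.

21.2 m

The plume is Gaussian with σ = √(2Dt) = √(2 × 0.618 × 46.8) = 7.606 m.
C/C_peak = exp(−Δx²/(2σ²)) = 0.38 ⇒ Δx = σ·√(−2 ln 0.38) = 7.606 × 1.391 = 10.58 m.
Width = 2Δx = 21.2 m.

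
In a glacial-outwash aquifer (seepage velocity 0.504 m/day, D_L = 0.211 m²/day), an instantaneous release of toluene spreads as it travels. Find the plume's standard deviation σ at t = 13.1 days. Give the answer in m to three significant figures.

Dispersive spreading gives a Gaussian with σ² = 2Dt; advection only shifts the center.
σ = √(2 × 0.211 × 13.1) = 2.35 m.

2.35 m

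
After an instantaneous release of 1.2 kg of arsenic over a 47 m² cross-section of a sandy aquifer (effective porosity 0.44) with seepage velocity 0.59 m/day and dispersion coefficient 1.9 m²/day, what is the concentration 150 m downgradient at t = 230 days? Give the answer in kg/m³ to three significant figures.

0.000697 kg/m³

For an instantaneous plane source, C(x,t) = M/(n_e·A·√(4πDt)) · exp(−(x−vt)²/(4Dt)), with n_e·A the pore (flow) area.
Plume center vt = 0.59 × 230 = 135.7 m, so the well at 150 m is 14.3 m downgradient of the peak.
√(4πDt) = 74.10 m, giving peak height M/(n_e·A·√(4πDt)) = 1.2/(0.44 × 47 × 74.10) = 0.0007831 kg/m³.
(x−vt)²/(4Dt) = (14.3)²/(4 × 1.9 × 230) = 0.1170; exp(−0.1170) = 0.8896.
C = 0.0007831 × 0.8896 = 0.000697 kg/m³.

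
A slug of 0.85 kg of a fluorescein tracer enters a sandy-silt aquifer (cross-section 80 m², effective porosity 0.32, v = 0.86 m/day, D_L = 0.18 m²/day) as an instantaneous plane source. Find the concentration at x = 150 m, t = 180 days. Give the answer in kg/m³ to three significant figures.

0.00138 kg/m³

For an instantaneous plane source, C(x,t) = M/(n_e·A·√(4πDt)) · exp(−(x−vt)²/(4Dt)), with n_e·A the pore (flow) area.
Plume center vt = 0.86 × 180 = 154.8 m, so the well at 150 m is 4.8 m upgradient of the peak.
√(4πDt) = 20.18 m, giving peak height M/(n_e·A·√(4πDt)) = 0.85/(0.32 × 80 × 20.18) = 0.001645 kg/m³.
(x−vt)²/(4Dt) = (-4.8)²/(4 × 0.18 × 180) = 0.1778; exp(−0.1778) = 0.8371.
C = 0.001645 × 0.8371 = 0.00138 kg/m³.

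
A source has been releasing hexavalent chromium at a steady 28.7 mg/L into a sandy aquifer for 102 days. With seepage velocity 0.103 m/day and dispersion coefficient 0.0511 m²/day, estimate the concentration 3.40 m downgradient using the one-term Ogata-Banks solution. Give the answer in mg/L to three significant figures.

28.3 mg/L

For a continuous step input, C/C₀ ≈ ½·erfc((x−vt)/(2√(Dt))).
vt = 0.103 × 102 = 10.506 m and 2√(Dt) = 2√(0.0511 × 102) = 4.566 m.
Argument (x−vt)/(2√(Dt)) = (3.40 − 10.506)/4.566 = -1.556; ½·erfc(-1.556) = 0.9861.
C = 28.7 × 0.9861 = 28.3 mg/L.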